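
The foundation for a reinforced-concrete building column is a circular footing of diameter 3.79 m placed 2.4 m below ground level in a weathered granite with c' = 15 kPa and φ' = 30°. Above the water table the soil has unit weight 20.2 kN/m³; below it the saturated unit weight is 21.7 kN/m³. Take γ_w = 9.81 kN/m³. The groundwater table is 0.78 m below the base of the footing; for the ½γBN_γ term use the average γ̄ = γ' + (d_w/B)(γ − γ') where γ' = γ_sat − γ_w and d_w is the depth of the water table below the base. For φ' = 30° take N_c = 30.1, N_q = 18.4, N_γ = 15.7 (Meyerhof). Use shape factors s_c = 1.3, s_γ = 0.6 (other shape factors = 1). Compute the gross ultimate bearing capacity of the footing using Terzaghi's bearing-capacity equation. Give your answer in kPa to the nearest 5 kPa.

q_ult ≈ 1720 kPa

q = γ·D_f = 20.2 × 2.4 = 48.48 kPa.
γ' = 11.89 kN/m³; averaging over the depth B below the base, γ̄ = γ' + (d_w/B)(γ − γ') = 13.6 kN/m³.
c·N_c·s_c = 15 × 30.1 × 1.3 = 586.95 kPa
q·N_q = 48.48 × 18.4 = 892.03 kPa
0.5·γ·B·N_γ·s_γ = 0.5 × 13.6 × 3.79 × 15.7 × 0.6 = 242.78 kPa
q_ult = 586.95 + 892.03 + 242.78 = 1721.8 kPa.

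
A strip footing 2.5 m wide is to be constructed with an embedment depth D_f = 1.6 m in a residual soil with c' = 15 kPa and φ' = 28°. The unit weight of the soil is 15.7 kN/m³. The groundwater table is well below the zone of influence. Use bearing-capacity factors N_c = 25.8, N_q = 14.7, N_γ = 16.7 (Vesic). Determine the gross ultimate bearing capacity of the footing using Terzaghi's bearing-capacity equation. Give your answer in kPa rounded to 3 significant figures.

q_ult ≈ 1080 kPa

Effective surcharge at the founding depth q = γ·D_f = 15.7 × 1.6 = 25.12 kPa.
q_ult = c·N_c + q·N_q + 0.5·γ·B·N_γ
     = 15 × 25.8 + 25.12 × 14.7 + 0.5 × 15.7 × 2.5 × 16.7
     = 387 + 369.26 + 327.74 = 1084 kPa.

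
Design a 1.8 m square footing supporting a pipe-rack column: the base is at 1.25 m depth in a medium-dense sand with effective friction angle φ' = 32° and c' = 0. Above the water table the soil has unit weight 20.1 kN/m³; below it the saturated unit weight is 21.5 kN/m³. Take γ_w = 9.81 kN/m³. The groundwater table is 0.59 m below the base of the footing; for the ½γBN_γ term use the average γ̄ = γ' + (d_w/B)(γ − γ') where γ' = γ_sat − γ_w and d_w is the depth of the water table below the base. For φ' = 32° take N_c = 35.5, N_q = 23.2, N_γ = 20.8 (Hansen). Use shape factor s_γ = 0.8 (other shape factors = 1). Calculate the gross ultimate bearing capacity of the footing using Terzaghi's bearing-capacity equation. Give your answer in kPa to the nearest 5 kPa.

q = γ·D_f = 20.1 × 1.25 = 25.125 kPa.
γ' = 11.69 kN/m³; averaging over the depth B below the base, γ̄ = γ' + (d_w/B)(γ − γ') = 14.447 kN/m³.
q·N_q = 25.125 × 23.2 = 582.9 kPa
0.5·γ·B·N_γ·s_γ = 0.5 × 14.447 × 1.8 × 20.8 × 0.8 = 216.35 kPa
q_ult = 582.9 + 216.35 = 799.25 kPa.

q_ult ≈ 800 kPa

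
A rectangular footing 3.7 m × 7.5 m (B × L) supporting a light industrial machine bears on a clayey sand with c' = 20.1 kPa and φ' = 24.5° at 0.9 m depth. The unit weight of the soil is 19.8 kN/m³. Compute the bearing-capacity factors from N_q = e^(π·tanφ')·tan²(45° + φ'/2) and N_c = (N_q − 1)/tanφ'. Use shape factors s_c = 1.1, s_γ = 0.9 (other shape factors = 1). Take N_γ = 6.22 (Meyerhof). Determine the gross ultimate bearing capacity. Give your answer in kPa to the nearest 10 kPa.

tan24.5° = 0.4557, so N_q = e^(π×0.4557)·tan²(57.25°) = 4.186 × 2.417 = 10.12.
N_c = (10.12 − 1)/tan24.5° = 20.01.
q = γ·D_f = 19.8 × 0.9 = 17.82 kPa.
c·N_c·s_c = 20.1 × 20.006 × 1.1 = 442.33 kPa
q·N_q = 17.82 × 10.117 = 180.29 kPa
0.5·γ·B·N_γ·s_γ = 0.5 × 19.8 × 3.7 × 6.22 × 0.9 = 205.05 kPa
q_ult = 442.33 + 180.29 + 205.05 = 827.67 kPa.

q_ult ≈ 830 kPa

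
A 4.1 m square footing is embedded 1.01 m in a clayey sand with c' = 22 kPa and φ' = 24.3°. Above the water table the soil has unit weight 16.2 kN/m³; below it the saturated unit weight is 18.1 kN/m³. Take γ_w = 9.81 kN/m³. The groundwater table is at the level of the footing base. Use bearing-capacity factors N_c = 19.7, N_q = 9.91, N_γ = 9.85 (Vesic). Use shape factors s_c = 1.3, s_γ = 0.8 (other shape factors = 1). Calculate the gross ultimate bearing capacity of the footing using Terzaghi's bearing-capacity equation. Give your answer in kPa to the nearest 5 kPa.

q_ult ≈ 860 kPa

Overburden at base level: q = 16.2 × 1.01 = 16.362 kPa.
Below the base the soil is submerged, so the ½γBN_γ term uses γ' = 18.1 − 9.81 = 8.29 kN/m³.
Cohesion term c·N_c·s_c = 22 × 19.7 × 1.3 = 563.42 kPa; surcharge term q·N_q = 16.362 × 9.91 = 162.15 kPa; self-weight term 0.5·γ·B·N_γ·s_γ = 0.5 × 8.29 × 4.1 × 9.85 × 0.8 = 133.92 kPa.
q_ult = 563.42 + 162.15 + 133.92 = 859.48 kPa.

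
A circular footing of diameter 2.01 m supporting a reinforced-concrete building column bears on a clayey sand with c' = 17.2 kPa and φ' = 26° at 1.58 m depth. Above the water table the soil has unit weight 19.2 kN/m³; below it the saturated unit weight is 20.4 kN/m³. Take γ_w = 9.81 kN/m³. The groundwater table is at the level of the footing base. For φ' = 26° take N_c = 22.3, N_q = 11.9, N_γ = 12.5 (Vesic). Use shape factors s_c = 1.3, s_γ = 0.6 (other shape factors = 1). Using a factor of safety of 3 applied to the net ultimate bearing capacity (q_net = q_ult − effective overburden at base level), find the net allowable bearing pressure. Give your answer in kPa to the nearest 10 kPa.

q_all(net) ≈ 300 kPa

q = γ·D_f = 19.2 × 1.58 = 30.336 kPa.
For the ½γBN_γ term take γ' = 20.4 − 9.81 = 10.59 kN/m³ (soil below base is submerged).
c·N_c·s_c = 17.2 × 22.3 × 1.3 = 498.63 kPa
q·N_q = 30.336 × 11.9 = 361 kPa
0.5·γ·B·N_γ·s_γ = 0.5 × 10.59 × 2.01 × 12.5 × 0.6 = 79.822 kPa
q_ult = 498.63 + 361 + 79.822 = 939.45 kPa.
Net ultimate: q_net = 939.45 − 30.336 = 909.11 kPa.
q_all(net) = 909.11 / 3 = 303.04 kPa.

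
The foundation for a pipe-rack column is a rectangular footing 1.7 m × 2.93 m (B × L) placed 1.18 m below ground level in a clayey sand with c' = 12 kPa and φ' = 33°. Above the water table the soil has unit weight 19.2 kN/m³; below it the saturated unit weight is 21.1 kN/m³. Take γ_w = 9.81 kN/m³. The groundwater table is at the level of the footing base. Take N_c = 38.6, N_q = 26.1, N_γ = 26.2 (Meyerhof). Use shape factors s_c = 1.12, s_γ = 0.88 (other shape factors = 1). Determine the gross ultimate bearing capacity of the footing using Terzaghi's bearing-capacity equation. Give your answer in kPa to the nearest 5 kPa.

q_ult ≈ 1330 kPa

q = γ·D_f = 19.2 × 1.18 = 22.656 kPa.
For the ½γBN_γ term take γ' = 21.1 − 9.81 = 11.29 kN/m³ (soil below base is submerged).
c·N_c·s_c = 12 × 38.6 × 1.12 = 518.78 kPa
q·N_q = 22.656 × 26.1 = 591.32 kPa
0.5·γ·B·N_γ·s_γ = 0.5 × 11.29 × 1.7 × 26.2 × 0.88 = 221.26 kPa
q_ult = 518.78 + 591.32 + 221.26 = 1331.4 kPa.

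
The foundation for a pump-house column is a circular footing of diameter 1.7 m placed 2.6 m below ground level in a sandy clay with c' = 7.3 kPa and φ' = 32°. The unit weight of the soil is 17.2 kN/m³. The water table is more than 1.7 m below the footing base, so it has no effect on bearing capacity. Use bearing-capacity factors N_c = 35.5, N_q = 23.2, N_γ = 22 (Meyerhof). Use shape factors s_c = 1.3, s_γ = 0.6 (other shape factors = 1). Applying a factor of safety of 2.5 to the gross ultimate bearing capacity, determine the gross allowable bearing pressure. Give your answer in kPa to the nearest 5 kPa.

Effective surcharge at the founding depth q = γ·D_f = 17.2 × 2.6 = 44.72 kPa.
q_ult = c·N_c·s_c + q·N_q + 0.5·γ·B·N_γ·s_γ
     = 7.3 × 35.5 × 1.3 + 44.72 × 23.2 + 0.5 × 17.2 × 1.7 × 22 × 0.6
     = 336.89 + 1037.5 + 192.98 = 1567.4 kPa.
q_all = q_ult / FS = 1567.4 / 2.5 = 626.95 kPa.

q_all ≈ 625 kPa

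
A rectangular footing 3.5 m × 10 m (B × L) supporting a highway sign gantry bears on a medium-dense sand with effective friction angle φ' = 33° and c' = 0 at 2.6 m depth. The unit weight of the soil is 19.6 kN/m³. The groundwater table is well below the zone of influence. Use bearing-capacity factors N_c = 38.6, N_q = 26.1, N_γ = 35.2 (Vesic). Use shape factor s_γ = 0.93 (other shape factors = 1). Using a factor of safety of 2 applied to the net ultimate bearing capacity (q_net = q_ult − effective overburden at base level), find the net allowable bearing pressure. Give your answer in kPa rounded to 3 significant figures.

q_all(net) ≈ 1200 kPa

Effective surcharge at the founding depth q = γ·D_f = 19.6 × 2.6 = 50.96 kPa.
q_ult = q·N_q + 0.5·γ·B·N_γ·s_γ
     = 50.96 × 26.1 + 0.5 × 19.6 × 3.5 × 35.2 × 0.93
     = 1330.1 + 1122.8 = 2452.9 kPa.
Net ultimate: q_net = 2452.9 − 50.96 = 2401.9 kPa.
q_all(net) = 2401.9 / 2 = 1201 kPa.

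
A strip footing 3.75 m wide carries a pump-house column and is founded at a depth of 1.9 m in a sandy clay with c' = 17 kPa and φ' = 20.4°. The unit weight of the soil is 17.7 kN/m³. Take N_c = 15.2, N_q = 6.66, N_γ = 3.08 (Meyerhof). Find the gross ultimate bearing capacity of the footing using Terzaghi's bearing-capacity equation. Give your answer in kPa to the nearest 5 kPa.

q_ult ≈ 585 kPa

Effective surcharge at the founding depth q = γ·D_f = 17.7 × 1.9 = 33.63 kPa.
q_ult = c·N_c + q·N_q + 0.5·γ·B·N_γ
     = 17 × 15.2 + 33.63 × 6.66 + 0.5 × 17.7 × 3.75 × 3.08
     = 258.4 + 223.98 + 102.22 = 584.59 kPa.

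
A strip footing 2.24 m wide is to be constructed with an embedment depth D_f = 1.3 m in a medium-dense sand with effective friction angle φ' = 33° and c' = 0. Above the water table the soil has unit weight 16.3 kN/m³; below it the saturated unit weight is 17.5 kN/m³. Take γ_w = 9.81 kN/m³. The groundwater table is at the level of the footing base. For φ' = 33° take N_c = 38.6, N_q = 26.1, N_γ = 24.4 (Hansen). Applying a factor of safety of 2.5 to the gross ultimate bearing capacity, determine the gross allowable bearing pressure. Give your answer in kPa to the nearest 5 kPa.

Overburden at base level: q = 16.3 × 1.3 = 21.19 kPa.
Below the base the soil is submerged, so the ½γBN_γ term uses γ' = 17.5 − 9.81 = 7.69 kN/m³.
Surcharge term q·N_q = 21.19 × 26.1 = 553.06 kPa; self-weight term 0.5·γ·B·N_γ = 0.5 × 7.69 × 2.24 × 24.4 = 210.15 kPa.
q_ult = 553.06 + 210.15 = 763.21 kPa.
q_all = q_ult / FS = 763.21 / 2.5 = 305.28 kPa.

q_all ≈ 305 kPa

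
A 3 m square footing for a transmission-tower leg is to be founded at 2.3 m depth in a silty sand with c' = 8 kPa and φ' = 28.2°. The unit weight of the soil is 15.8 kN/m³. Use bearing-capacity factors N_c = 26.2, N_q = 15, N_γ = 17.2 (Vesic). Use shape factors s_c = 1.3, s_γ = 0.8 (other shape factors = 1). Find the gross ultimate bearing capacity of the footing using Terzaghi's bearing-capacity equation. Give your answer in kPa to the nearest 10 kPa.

Overburden at base level: q = 15.8 × 2.3 = 36.34 kPa.
Cohesion term c·N_c·s_c = 8 × 26.2 × 1.3 = 272.48 kPa; surcharge term q·N_q = 36.34 × 15 = 545.1 kPa; self-weight term 0.5·γ·B·N_γ·s_γ = 0.5 × 15.8 × 3 × 17.2 × 0.8 = 326.11 kPa.
q_ult = 272.48 + 545.1 + 326.11 = 1143.7 kPa.

q_ult ≈ 1140 kPa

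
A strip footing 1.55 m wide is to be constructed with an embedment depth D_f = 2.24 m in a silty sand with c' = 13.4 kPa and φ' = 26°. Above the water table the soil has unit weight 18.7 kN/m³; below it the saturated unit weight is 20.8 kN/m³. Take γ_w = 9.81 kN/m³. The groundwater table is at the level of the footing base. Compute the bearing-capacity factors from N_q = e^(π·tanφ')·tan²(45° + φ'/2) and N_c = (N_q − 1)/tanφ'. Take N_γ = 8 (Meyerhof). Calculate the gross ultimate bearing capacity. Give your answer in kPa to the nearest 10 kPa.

q_ult ≈ 860 kPa

tan26° = 0.4877, so N_q = e^(π×0.4877)·tan²(58°) = 4.629 × 2.561 = 11.85.
N_c = (11.85 − 1)/tan26° = 22.25.
Effective surcharge at the founding depth q = γ·D_f = 18.7 × 2.24 = 41.888 kPa.
The water table coincides with the base, so in the self-weight term γ → γ' = 10.99 kN/m³.
q_ult = c·N_c + q·N_q + 0.5·γ·B·N_γ
     = 13.4 × 22.254 + 41.888 × 11.854 + 0.5 × 10.99 × 1.55 × 8
     = 298.21 + 496.55 + 68.138 = 862.9 kPa.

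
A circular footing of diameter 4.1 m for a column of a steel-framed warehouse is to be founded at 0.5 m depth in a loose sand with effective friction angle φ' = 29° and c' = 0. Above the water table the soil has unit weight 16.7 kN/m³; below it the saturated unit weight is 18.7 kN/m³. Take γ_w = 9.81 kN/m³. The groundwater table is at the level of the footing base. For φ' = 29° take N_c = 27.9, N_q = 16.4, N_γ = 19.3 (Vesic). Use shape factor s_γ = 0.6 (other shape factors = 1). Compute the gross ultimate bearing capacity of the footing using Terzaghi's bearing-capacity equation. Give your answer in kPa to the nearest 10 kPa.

q_ult ≈ 350 kPa

Overburden at base level: q = 16.7 × 0.5 = 8.35 kPa.
Below the base the soil is submerged, so the ½γBN_γ term uses γ' = 18.7 − 9.81 = 8.89 kN/m³.
Surcharge term q·N_q = 8.35 × 16.4 = 136.94 kPa; self-weight term 0.5·γ·B·N_γ·s_γ = 0.5 × 8.89 × 4.1 × 19.3 × 0.6 = 211.04 kPa.
q_ult = 136.94 + 211.04 = 347.98 kPa.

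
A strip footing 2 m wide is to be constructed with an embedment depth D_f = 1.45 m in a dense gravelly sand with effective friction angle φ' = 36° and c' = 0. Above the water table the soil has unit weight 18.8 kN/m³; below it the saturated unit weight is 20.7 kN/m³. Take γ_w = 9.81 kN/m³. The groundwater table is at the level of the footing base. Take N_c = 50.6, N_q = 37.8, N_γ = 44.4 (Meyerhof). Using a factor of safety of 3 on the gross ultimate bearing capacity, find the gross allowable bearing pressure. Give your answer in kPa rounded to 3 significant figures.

q = γ·D_f = 18.8 × 1.45 = 27.26 kPa.
For the ½γBN_γ term take γ' = 20.7 − 9.81 = 10.89 kN/m³ (soil below base is submerged).
q·N_q = 27.26 × 37.8 = 1030.4 kPa
0.5·γ·B·N_γ = 0.5 × 10.89 × 2 × 44.4 = 483.52 kPa
q_ult = 1030.4 + 483.52 = 1513.9 kPa.
q_all = 1513.9 / 3 = 504.65 kPa.

q_all ≈ 505 kPa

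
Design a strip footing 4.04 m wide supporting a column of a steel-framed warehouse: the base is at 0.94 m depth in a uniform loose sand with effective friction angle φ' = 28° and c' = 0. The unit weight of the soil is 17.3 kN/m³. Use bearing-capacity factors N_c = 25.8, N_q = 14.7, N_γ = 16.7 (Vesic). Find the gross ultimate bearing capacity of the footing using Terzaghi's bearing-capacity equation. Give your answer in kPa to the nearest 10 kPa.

q_ult ≈ 820 kPa

Effective surcharge at the founding depth q = γ·D_f = 17.3 × 0.94 = 16.262 kPa.
q_ult = q·N_q + 0.5·γ·B·N_γ
     = 16.262 × 14.7 + 0.5 × 17.3 × 4.04 × 16.7
     = 239.05 + 583.6 = 822.65 kPa.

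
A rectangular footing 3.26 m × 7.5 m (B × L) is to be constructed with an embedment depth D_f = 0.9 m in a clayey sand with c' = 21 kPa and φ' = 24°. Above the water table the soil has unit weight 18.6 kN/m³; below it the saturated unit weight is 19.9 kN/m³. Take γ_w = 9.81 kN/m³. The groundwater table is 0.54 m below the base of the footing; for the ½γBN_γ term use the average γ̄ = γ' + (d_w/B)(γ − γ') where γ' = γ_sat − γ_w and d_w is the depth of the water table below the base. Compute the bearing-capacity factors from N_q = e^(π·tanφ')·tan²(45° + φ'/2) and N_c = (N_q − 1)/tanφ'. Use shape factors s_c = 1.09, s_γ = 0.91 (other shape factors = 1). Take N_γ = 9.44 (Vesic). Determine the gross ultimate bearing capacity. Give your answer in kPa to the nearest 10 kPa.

tan24° = 0.4452, so N_q = e^(π×0.4452)·tan²(57°) = 4.05 × 2.371 = 9.6.
N_c = (9.6 − 1)/tan24° = 19.32.
Effective surcharge at the founding depth q = γ·D_f = 18.6 × 0.9 = 16.74 kPa.
With d_w = 0.54 m < B, γ̄ = 10.09 + (0.54/3.26) × (18.6 − 10.09) = 11.5 kN/m³.
q_ult = c·N_c·s_c + q·N_q + 0.5·γ·B·N_γ·s_γ
     = 21 × 19.324 × 1.09 + 16.74 × 9.6034 + 0.5 × 11.5 × 3.26 × 9.44 × 0.91
     = 442.32 + 160.76 + 161.02 = 764.1 kPa.

q_ult ≈ 760 kPa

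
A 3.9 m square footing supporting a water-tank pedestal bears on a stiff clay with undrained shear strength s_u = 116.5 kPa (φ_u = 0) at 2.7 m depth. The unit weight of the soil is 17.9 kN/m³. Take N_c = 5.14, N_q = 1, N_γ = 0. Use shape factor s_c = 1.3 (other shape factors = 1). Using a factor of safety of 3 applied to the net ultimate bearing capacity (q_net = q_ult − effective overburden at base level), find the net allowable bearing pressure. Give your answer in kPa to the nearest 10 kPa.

q_all(net) ≈ 260 kPa

Effective surcharge at the founding depth q = γ·D_f = 17.9 × 2.7 = 48.33 kPa.
q_ult = c·N_c·s_c + q·N_q
     = 116.5 × 5.14 × 1.3 + 48.33 × 1
     = 778.45 + 48.33 = 826.78 kPa.
Net ultimate: q_net = 826.78 − 48.33 = 778.45 kPa.
q_all(net) = 778.45 / 3 = 259.48 kPa.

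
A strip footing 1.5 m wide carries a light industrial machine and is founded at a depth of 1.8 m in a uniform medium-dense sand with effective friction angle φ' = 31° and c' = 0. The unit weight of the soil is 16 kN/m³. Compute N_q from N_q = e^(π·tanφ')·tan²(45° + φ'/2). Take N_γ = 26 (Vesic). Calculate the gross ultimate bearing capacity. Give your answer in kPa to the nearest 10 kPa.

q_ult ≈ 910 kPa

tan31° = 0.6009, so N_q = e^(π×0.6009)·tan²(60.5°) = 6.604 × 3.124 = 20.63.
Effective surcharge at the founding depth q = γ·D_f = 16 × 1.8 = 28.8 kPa.
q_ult = q·N_q + 0.5·γ·B·N_γ
     = 28.8 × 20.631 + 0.5 × 16 × 1.5 × 26
     = 594.17 + 312 = 906.17 kPa.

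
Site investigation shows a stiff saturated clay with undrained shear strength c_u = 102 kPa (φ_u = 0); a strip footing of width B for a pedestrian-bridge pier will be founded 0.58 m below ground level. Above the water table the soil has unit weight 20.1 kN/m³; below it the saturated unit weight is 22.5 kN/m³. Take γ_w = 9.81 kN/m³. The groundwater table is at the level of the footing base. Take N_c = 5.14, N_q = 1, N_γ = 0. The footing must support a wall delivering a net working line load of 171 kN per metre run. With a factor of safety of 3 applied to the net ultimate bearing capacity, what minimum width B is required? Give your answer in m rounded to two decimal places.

B = 0.98 m

q = γ·D_f = 20.1 × 0.58 = 11.658 kPa.
c·N_c = 102 × 5.14 = 524.28 kPa
q·N_q = 11.658 × 1 = 11.658 kPa
q_ult = 524.28 + 11.658 = 535.94 kPa.
For φ = 0 the ½γBN_γ term vanishes, so q_ult is independent of B. q_net = 535.94 − 11.658 = 524.28 kPa; q_all(net) = 524.28/3 = 174.76 kPa.
Required width B = w / q_all(net) = 171 / 174.76 = 0.978 m.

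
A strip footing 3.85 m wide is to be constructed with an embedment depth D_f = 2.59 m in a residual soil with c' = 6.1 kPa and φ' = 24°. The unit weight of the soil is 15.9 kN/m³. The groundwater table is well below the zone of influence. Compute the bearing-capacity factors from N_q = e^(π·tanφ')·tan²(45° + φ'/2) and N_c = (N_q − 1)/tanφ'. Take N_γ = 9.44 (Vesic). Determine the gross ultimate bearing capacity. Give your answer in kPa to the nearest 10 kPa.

tan24° = 0.4452, so N_q = e^(π×0.4452)·tan²(57°) = 4.05 × 2.371 = 9.6.
N_c = (9.6 − 1)/tan24° = 19.32.
Effective surcharge at the founding depth q = γ·D_f = 15.9 × 2.59 = 41.181 kPa.
q_ult = c·N_c + q·N_q + 0.5·γ·B·N_γ
     = 6.1 × 19.324 + 41.181 × 9.6034 + 0.5 × 15.9 × 3.85 × 9.44
     = 117.87 + 395.48 + 288.93 = 802.29 kPa.

q_ult ≈ 800 kPa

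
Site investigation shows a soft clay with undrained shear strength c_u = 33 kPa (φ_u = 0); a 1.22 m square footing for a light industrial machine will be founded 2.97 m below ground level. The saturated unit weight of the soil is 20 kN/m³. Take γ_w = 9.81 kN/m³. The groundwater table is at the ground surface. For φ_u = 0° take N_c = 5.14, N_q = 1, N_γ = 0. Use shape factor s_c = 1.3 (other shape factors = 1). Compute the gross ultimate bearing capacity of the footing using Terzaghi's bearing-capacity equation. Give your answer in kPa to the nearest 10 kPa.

q_ult ≈ 250 kPa

Water table at ground surface, so effective unit weight γ' = 20 − 9.81 = 10.19 kN/m³ is used throughout; overburden q = 10.19 × 2.97 = 30.264 kPa.
Cohesion term c·N_c·s_c = 33 × 5.14 × 1.3 = 220.51 kPa; surcharge term q·N_q = 30.264 × 1 = 30.264 kPa.
q_ult = 220.51 + 30.264 = 250.77 kPa.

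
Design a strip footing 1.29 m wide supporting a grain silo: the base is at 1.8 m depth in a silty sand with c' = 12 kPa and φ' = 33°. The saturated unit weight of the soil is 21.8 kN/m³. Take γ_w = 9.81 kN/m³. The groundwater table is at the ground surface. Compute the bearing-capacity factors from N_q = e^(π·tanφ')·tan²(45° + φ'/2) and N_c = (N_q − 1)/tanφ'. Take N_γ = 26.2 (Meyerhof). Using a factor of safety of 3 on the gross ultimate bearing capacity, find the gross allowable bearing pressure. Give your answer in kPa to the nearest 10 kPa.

q_all ≈ 410 kPa

N_q = e^(π·tan33°)·tan²(61.5°) = 26.09; N_c = (N_q − 1)/tanφ' = 38.64.
Water table at ground surface, so effective unit weight γ' = 21.8 − 9.81 = 11.99 kN/m³ is used throughout; overburden q = 11.99 × 1.8 = 21.582 kPa; the same γ' applies in the ½γBN_γ term.
Cohesion term c·N_c = 12 × 38.638 = 463.66 kPa; surcharge term q·N_q = 21.582 × 26.092 = 563.12 kPa; self-weight term 0.5·γ·B·N_γ = 0.5 × 11.99 × 1.29 × 26.2 = 202.62 kPa.
q_ult = 463.66 + 563.12 + 202.62 = 1229.4 kPa.
q_all = 1229.4 / 3 = 409.8 kPa.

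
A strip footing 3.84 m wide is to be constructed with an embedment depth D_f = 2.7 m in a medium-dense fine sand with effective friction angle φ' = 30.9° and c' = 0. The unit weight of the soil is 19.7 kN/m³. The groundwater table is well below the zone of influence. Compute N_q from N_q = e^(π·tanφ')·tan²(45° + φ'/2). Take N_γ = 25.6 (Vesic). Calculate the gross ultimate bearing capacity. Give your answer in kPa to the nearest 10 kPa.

q_ult ≈ 2050 kPa

tan30.9° = 0.5985, so N_q = e^(π×0.5985)·tan²(60.45°) = 6.555 × 3.111 = 20.39.
q = γ·D_f = 19.7 × 2.7 = 53.19 kPa.
q·N_q = 53.19 × 20.394 = 1084.8 kPa
0.5·γ·B·N_γ = 0.5 × 19.7 × 3.84 × 25.6 = 968.29 kPa
q_ult = 1084.8 + 968.29 = 2053.1 kPa.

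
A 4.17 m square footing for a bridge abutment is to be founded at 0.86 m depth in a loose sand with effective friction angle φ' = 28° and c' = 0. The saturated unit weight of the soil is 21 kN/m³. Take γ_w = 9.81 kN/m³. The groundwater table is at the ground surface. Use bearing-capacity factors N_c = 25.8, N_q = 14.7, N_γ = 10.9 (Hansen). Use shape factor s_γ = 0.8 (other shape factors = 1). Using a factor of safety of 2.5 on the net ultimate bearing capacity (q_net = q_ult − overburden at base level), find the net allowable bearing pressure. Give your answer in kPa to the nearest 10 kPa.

q_all(net) ≈ 130 kPa

γ' = 21 − 9.81 = 11.19 kN/m³ (submerged throughout). q = 11.19 × 0.86 = 9.6234 kPa; the same γ' applies in the ½γBN_γ term.
q·N_q = 9.6234 × 14.7 = 141.46 kPa
0.5·γ·B·N_γ·s_γ = 0.5 × 11.19 × 4.17 × 10.9 × 0.8 = 203.45 kPa
q_ult = 141.46 + 203.45 = 344.91 kPa.
q_net = 344.91 − 9.6234 = 335.29 kPa.
q_all(net) = 335.29 / 2.5 = 134.12 kPa.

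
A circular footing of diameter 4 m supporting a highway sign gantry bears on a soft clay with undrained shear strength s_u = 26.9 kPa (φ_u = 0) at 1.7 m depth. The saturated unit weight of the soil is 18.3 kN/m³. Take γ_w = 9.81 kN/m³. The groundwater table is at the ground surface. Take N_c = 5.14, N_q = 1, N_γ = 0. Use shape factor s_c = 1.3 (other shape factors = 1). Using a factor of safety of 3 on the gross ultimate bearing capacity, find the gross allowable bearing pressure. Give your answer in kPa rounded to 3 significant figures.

Water table at ground surface, so effective unit weight γ' = 18.3 − 9.81 = 8.49 kN/m³ is used throughout; overburden q = 8.49 × 1.7 = 14.433 kPa.
Cohesion term c·N_c·s_c = 26.9 × 5.14 × 1.3 = 179.75 kPa; surcharge term q·N_q = 14.433 × 1 = 14.433 kPa.
q_ult = 179.75 + 14.433 = 194.18 kPa.
q_all = 194.18 / 3 = 64.726 kPa.

q_all ≈ 64.7 kPa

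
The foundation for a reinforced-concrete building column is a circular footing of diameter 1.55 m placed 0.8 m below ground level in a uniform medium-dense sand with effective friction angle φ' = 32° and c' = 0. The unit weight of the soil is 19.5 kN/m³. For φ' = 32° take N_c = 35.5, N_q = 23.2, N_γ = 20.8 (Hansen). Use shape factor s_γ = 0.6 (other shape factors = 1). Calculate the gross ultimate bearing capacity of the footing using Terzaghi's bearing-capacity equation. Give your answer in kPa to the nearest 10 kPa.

q_ult ≈ 550 kPa

Effective surcharge at the founding depth q = γ·D_f = 19.5 × 0.8 = 15.6 kPa.
q_ult = q·N_q + 0.5·γ·B·N_γ·s_γ
     = 15.6 × 23.2 + 0.5 × 19.5 × 1.55 × 20.8 × 0.6
     = 361.92 + 188.6 = 550.52 kPa.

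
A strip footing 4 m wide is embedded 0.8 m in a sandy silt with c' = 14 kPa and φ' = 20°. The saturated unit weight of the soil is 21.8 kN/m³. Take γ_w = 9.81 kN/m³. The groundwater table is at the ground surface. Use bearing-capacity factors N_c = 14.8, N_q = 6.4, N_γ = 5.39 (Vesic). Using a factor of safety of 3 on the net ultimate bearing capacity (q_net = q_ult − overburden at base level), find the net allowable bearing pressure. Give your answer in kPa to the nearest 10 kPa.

γ' = 21.8 − 9.81 = 11.99 kN/m³ (submerged throughout). q = 11.99 × 0.8 = 9.592 kPa; the same γ' applies in the ½γBN_γ term.
c·N_c = 14 × 14.8 = 207.2 kPa
q·N_q = 9.592 × 6.4 = 61.389 kPa
0.5·γ·B·N_γ = 0.5 × 11.99 × 4 × 5.39 = 129.25 kPa
q_ult = 207.2 + 61.389 + 129.25 = 397.84 kPa.
q_net = 397.84 − 9.592 = 388.25 kPa.
q_all(net) = 388.25 / 3 = 129.42 kPa.

q_all(net) ≈ 130 kPa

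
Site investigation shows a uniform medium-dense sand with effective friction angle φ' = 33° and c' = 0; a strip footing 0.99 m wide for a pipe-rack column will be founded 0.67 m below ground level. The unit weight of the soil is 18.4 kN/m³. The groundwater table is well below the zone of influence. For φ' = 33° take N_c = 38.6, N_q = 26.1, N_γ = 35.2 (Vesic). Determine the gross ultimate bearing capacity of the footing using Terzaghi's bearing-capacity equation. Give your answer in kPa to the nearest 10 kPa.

q_ult ≈ 640 kPa

q = γ·D_f = 18.4 × 0.67 = 12.328 kPa.
q·N_q = 12.328 × 26.1 = 321.76 kPa
0.5·γ·B·N_γ = 0.5 × 18.4 × 0.99 × 35.2 = 320.6 kPa
q_ult = 321.76 + 320.6 = 642.36 kPa.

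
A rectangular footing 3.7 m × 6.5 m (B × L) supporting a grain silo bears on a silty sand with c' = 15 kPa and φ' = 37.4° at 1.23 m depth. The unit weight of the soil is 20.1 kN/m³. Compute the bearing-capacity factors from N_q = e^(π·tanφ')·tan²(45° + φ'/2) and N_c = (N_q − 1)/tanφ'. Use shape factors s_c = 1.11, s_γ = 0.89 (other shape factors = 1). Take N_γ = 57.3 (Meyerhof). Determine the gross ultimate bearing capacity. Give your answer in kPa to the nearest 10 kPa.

tan37.4° = 0.7646, so N_q = e^(π×0.7646)·tan²(63.7°) = 11.044 × 4.094 = 45.22.
N_c = (45.22 − 1)/tan37.4° = 57.83.
Effective surcharge at the founding depth q = γ·D_f = 20.1 × 1.23 = 24.723 kPa.
q_ult = c·N_c·s_c + q·N_q + 0.5·γ·B·N_γ·s_γ
     = 15 × 57.831 × 1.11 + 24.723 × 45.215 + 0.5 × 20.1 × 3.7 × 57.3 × 0.89
     = 962.89 + 1117.9 + 1896.3 = 3977.1 kPa.

q_ult ≈ 3980 kPa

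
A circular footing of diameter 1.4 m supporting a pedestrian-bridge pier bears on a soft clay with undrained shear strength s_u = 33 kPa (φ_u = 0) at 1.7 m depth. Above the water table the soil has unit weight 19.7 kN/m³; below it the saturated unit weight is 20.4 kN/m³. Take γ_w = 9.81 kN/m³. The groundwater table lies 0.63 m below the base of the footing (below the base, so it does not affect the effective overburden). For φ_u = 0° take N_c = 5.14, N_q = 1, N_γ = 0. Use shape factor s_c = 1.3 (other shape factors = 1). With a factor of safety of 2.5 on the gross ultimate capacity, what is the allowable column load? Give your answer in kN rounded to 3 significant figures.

Overburden at base level: q = 19.7 × 1.7 = 33.49 kPa.
Cohesion term c·N_c·s_c = 33 × 5.14 × 1.3 = 220.51 kPa; surcharge term q·N_q = 33.49 × 1 = 33.49 kPa.
q_ult = 220.51 + 33.49 = 254 kPa.
Gross allowable pressure q_all = 254 / 2.5 = 101.6 kPa.
Footing area = 1.5394 m², so allowable column load = 101.6 × 1.5394 = 156.4 kN.

P_all ≈ 156 kN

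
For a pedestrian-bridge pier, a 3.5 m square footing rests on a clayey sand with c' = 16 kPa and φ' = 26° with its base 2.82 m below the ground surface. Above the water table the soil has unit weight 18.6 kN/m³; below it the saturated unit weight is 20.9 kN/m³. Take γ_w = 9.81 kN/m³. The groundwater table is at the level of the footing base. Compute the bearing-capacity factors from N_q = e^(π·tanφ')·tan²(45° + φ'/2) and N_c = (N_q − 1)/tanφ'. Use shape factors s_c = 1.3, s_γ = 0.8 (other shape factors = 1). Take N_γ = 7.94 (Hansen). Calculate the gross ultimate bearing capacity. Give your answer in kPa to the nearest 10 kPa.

tan26° = 0.4877, so N_q = e^(π×0.4877)·tan²(58°) = 4.629 × 2.561 = 11.85.
N_c = (11.85 − 1)/tan26° = 22.25.
Overburden at base level: q = 18.6 × 2.82 = 52.452 kPa.
Below the base the soil is submerged, so the ½γBN_γ term uses γ' = 20.9 − 9.81 = 11.09 kN/m³.
Cohesion term c·N_c·s_c = 16 × 22.254 × 1.3 = 462.89 kPa; surcharge term q·N_q = 52.452 × 11.854 = 621.78 kPa; self-weight term 0.5·γ·B·N_γ·s_γ = 0.5 × 11.09 × 3.5 × 7.94 × 0.8 = 123.28 kPa.
q_ult = 462.89 + 621.78 + 123.28 = 1207.9 kPa.

q_ult ≈ 1210 kPa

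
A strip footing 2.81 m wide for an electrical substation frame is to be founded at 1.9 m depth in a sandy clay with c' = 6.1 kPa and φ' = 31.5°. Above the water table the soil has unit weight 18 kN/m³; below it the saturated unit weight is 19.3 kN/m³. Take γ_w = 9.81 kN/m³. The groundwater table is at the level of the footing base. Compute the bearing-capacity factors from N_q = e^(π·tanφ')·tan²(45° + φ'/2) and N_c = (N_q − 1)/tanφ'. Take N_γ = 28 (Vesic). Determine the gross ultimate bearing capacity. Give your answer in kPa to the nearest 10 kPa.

q_ult ≈ 1330 kPa

tan31.5° = 0.6128, so N_q = e^(π×0.6128)·tan²(60.75°) = 6.856 × 3.188 = 21.86.
N_c = (21.86 − 1)/tan31.5° = 34.04.
Effective surcharge at the founding depth q = γ·D_f = 18 × 1.9 = 34.2 kPa.
The water table coincides with the base, so in the self-weight term γ → γ' = 9.49 kN/m³.
q_ult = c·N_c + q·N_q + 0.5·γ·B·N_γ
     = 6.1 × 34.042 + 34.2 × 21.861 + 0.5 × 9.49 × 2.81 × 28
     = 207.66 + 747.65 + 373.34 = 1328.6 kPa.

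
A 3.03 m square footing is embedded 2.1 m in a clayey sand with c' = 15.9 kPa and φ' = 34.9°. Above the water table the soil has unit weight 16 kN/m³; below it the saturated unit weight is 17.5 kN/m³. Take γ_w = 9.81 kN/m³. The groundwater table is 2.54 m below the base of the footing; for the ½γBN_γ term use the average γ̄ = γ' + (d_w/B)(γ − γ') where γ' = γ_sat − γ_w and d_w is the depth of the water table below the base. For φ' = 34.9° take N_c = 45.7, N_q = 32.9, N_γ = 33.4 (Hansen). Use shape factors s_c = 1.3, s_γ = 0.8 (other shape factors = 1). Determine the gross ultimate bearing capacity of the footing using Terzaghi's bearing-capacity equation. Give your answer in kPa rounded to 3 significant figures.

q = γ·D_f = 16 × 2.1 = 33.6 kPa.
γ' = 7.69 kN/m³; averaging over the depth B below the base, γ̄ = γ' + (d_w/B)(γ − γ') = 14.656 kN/m³.
c·N_c·s_c = 15.9 × 45.7 × 1.3 = 944.62 kPa
q·N_q = 33.6 × 32.9 = 1105.4 kPa
0.5·γ·B·N_γ·s_γ = 0.5 × 14.656 × 3.03 × 33.4 × 0.8 = 593.29 kPa
q_ult = 944.62 + 1105.4 + 593.29 = 2643.4 kPa.

q_ult ≈ 2640 kPa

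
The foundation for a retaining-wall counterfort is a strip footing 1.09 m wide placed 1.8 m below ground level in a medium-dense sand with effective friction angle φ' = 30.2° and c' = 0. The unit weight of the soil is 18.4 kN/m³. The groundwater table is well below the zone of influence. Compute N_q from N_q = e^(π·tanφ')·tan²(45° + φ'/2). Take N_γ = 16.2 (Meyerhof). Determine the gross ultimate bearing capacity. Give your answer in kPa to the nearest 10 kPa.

q_ult ≈ 790 kPa

tan30.2° = 0.582, so N_q = e^(π×0.582)·tan²(60.1°) = 6.224 × 3.024 = 18.82.
Overburden at base level: q = 18.4 × 1.8 = 33.12 kPa.
Surcharge term q·N_q = 33.12 × 18.824 = 623.45 kPa; self-weight term 0.5·γ·B·N_γ = 0.5 × 18.4 × 1.09 × 16.2 = 162.45 kPa.
q_ult = 623.45 + 162.45 = 785.9 kPa.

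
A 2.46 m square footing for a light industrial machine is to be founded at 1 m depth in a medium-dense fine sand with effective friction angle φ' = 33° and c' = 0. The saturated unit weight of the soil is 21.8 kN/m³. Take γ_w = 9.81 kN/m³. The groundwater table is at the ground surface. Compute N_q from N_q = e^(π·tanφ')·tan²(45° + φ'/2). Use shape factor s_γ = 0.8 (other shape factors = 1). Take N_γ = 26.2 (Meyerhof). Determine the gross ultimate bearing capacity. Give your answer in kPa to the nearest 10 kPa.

q_ult ≈ 620 kPa

tan33° = 0.6494, so N_q = e^(π×0.6494)·tan²(61.5°) = 7.692 × 3.392 = 26.09.
γ' = 21.8 − 9.81 = 11.99 kN/m³ (submerged throughout). q = 11.99 × 1 = 11.99 kPa; the same γ' applies in the ½γBN_γ term.
q·N_q = 11.99 × 26.092 = 312.84 kPa
0.5·γ·B·N_γ·s_γ = 0.5 × 11.99 × 2.46 × 26.2 × 0.8 = 309.11 kPa
q_ult = 312.84 + 309.11 = 621.96 kPa.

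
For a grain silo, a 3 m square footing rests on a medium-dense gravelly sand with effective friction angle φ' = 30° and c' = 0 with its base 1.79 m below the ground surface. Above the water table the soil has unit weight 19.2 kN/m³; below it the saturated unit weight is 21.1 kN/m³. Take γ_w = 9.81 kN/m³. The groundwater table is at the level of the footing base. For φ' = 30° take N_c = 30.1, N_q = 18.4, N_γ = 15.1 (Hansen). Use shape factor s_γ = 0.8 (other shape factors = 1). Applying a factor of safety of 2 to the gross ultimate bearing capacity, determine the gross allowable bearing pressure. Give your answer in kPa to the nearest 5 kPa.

q = γ·D_f = 19.2 × 1.79 = 34.368 kPa.
For the ½γBN_γ term take γ' = 21.1 − 9.81 = 11.29 kN/m³ (soil below base is submerged).
q·N_q = 34.368 × 18.4 = 632.37 kPa
0.5·γ·B·N_γ·s_γ = 0.5 × 11.29 × 3 × 15.1 × 0.8 = 204.57 kPa
q_ult = 632.37 + 204.57 = 836.95 kPa.
q_all = q_ult / FS = 836.95 / 2 = 418.47 kPa.

q_all ≈ 420 kPa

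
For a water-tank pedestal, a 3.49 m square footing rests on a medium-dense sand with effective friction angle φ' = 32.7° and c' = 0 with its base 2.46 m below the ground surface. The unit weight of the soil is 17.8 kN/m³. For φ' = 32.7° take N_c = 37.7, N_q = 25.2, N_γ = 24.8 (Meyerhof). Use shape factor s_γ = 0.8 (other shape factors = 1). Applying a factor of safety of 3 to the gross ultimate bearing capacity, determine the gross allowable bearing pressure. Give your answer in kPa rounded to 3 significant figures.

q_all ≈ 573 kPa

Effective surcharge at the founding depth q = γ·D_f = 17.8 × 2.46 = 43.788 kPa.
q_ult = q·N_q + 0.5·γ·B·N_γ·s_γ
     = 43.788 × 25.2 + 0.5 × 17.8 × 3.49 × 24.8 × 0.8
     = 1103.5 + 616.25 = 1719.7 kPa.
q_all = q_ult / FS = 1719.7 / 3 = 573.24 kPa.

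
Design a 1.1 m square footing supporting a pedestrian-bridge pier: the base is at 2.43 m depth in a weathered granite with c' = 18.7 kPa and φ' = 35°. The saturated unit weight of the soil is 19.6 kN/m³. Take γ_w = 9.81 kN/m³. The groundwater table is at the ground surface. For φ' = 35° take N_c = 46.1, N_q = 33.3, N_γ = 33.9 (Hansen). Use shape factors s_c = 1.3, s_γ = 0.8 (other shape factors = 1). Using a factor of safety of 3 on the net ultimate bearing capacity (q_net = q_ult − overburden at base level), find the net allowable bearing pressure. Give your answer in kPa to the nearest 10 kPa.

γ' = 19.6 − 9.81 = 9.79 kN/m³ (submerged throughout). q = 9.79 × 2.43 = 23.79 kPa; the same γ' applies in the ½γBN_γ term.
c·N_c·s_c = 18.7 × 46.1 × 1.3 = 1120.7 kPa
q·N_q = 23.79 × 33.3 = 792.2 kPa
0.5·γ·B·N_γ·s_γ = 0.5 × 9.79 × 1.1 × 33.9 × 0.8 = 146.03 kPa
q_ult = 1120.7 + 792.2 + 146.03 = 2058.9 kPa.
q_net = 2058.9 − 23.79 = 2035.1 kPa.
q_all(net) = 2035.1 / 3 = 678.38 kPa.

q_all(net) ≈ 680 kPa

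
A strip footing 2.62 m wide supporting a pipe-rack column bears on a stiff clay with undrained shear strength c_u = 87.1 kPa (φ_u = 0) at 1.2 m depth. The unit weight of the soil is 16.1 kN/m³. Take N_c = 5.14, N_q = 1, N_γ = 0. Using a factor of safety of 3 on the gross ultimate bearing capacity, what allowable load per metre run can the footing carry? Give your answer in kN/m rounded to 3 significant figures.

≈ 408 kN/m

Effective surcharge at the founding depth q = γ·D_f = 16.1 × 1.2 = 19.32 kPa.
q_ult = c·N_c + q·N_q
     = 87.1 × 5.14 + 19.32 × 1
     = 447.69 + 19.32 = 467.01 kPa.
Gross allowable pressure q_all = 467.01 / 3 = 155.67 kPa.
Allowable wall load = q_all × B = 155.67 × 2.62 = 407.86 kN per metre run.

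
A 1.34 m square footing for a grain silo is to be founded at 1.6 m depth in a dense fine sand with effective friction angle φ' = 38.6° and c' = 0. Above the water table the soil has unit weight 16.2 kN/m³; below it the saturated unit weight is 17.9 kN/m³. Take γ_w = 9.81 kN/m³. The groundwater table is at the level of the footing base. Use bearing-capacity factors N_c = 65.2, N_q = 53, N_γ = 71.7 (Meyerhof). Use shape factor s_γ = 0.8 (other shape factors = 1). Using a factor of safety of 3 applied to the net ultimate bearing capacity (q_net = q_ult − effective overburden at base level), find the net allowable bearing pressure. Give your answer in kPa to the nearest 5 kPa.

q = γ·D_f = 16.2 × 1.6 = 25.92 kPa.
For the ½γBN_γ term take γ' = 17.9 − 9.81 = 8.09 kN/m³ (soil below base is submerged).
q·N_q = 25.92 × 53 = 1373.8 kPa
0.5·γ·B·N_γ·s_γ = 0.5 × 8.09 × 1.34 × 71.7 × 0.8 = 310.91 kPa
q_ult = 1373.8 + 310.91 = 1684.7 kPa.
Net ultimate: q_net = 1684.7 − 25.92 = 1658.7 kPa.
q_all(net) = 1658.7 / 3 = 552.92 kPa.

q_all(net) ≈ 555 kPa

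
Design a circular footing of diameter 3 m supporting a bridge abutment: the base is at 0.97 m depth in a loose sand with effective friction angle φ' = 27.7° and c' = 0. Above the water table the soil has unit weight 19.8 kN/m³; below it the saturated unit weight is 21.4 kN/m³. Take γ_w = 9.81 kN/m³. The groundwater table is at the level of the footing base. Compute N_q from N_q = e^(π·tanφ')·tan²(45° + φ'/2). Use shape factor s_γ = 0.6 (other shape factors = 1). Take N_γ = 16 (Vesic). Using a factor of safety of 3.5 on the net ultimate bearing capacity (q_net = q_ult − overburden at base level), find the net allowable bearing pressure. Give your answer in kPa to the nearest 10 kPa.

q_all(net) ≈ 120 kPa

N_q = e^(π·tan27.7°)·tan²(58.85°) = 14.24.
Effective surcharge at the founding depth q = γ·D_f = 19.8 × 0.97 = 19.206 kPa.
The water table coincides with the base, so in the self-weight term γ → γ' = 11.59 kN/m³.
q_ult = q·N_q + 0.5·γ·B·N_γ·s_γ
     = 19.206 × 14.244 + 0.5 × 11.59 × 3 × 16 × 0.6
     = 273.56 + 166.9 = 440.46 kPa.
q_net = 440.46 − 19.206 = 421.25 kPa.
q_all(net) = 421.25 / 3.5 = 120.36 kPa.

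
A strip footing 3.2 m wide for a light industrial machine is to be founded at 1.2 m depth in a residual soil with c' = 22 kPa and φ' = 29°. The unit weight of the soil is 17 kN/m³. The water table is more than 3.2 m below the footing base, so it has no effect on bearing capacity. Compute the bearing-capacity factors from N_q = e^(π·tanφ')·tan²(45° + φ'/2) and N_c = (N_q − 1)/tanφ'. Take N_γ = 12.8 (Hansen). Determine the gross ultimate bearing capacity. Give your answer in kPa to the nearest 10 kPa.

tan29° = 0.5543, so N_q = e^(π×0.5543)·tan²(59.5°) = 5.705 × 2.882 = 16.44.
N_c = (16.44 − 1)/tan29° = 27.86.
Overburden at base level: q = 17 × 1.2 = 20.4 kPa.
Cohesion term c·N_c = 22 × 27.86 = 612.93 kPa; surcharge term q·N_q = 20.4 × 16.443 = 335.44 kPa; self-weight term 0.5·γ·B·N_γ = 0.5 × 17 × 3.2 × 12.8 = 348.16 kPa.
q_ult = 612.93 + 335.44 + 348.16 = 1296.5 kPa.

q_ult ≈ 1300 kPa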